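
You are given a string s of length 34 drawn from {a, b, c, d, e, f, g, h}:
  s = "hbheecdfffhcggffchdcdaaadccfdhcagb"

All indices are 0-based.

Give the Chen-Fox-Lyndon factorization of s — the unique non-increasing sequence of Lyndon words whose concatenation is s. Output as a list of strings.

["h", "bheecdfffhcggffchdcd", "aaadccfdhcagb"]

emit factor 1: 'h' (i=0, period=1)
emit factor 2: 'bheecdfffhcggffchdcd' (i=1, period=20)
emit factor 3: 'aaadccfdhcagb' (i=21, period=13)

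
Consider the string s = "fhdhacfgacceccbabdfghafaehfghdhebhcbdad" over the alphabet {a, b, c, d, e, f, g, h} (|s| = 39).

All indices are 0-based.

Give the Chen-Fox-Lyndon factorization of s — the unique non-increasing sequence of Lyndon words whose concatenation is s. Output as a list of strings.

["fh", "dh", "acfg", "acceccb", "abdfghafaehfghdhebhcbdad"]

emit factor 1: 'fh' (i=0, period=2)
emit factor 2: 'dh' (i=2, period=2)
emit factor 3: 'acfg' (i=4, period=4)
emit factor 4: 'acceccb' (i=8, period=7)
emit factor 5: 'abdfghafaehfghdhebhcbdad' (i=15, period=24)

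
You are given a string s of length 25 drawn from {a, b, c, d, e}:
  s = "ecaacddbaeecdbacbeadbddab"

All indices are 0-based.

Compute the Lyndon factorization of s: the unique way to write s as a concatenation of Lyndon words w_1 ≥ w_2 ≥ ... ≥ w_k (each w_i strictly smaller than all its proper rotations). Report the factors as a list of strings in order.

emit factor 1: 'e' (i=0, period=1)
emit factor 2: 'c' (i=1, period=1)
emit factor 3: 'aacddbaeecdbacbeadbddab' (i=2, period=23)

["e", "c", "aacddbaeecdbacbeadbddab"]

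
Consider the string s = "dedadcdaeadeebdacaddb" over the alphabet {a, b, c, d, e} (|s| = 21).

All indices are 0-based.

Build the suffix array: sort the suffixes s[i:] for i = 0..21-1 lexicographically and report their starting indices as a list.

rank | idx | suffix
   0 |  15 | acaddb
   1 |   3 | adcdaeadeebdacaddb
   2 |  17 | addb
   3 |   9 | adeebdacaddb
   4 |   7 | aeadeebdacaddb
   5 |  20 | b
   6 |  13 | bdacaddb
   7 |  16 | caddb
   8 |   5 | cdaeadeebdacaddb
   9 |  14 | dacaddb
  10 |   2 | dadcdaeadeebdacaddb
  11 |   6 | daeadeebdacaddb
  12 |  19 | db
  13 |   4 | dcdaeadeebdacaddb
  14 |  18 | ddb
  15 |   0 | dedadcdaeadeebdacaddb
  16 |  10 | deebdacaddb
  17 |   8 | eadeebdacaddb
  18 |  12 | ebdacaddb
  19 |   1 | edadcdaeadeebdacaddb
  20 |  11 | eebdacaddb

[15, 3, 17, 9, 7, 20, 13, 16, 5, 14, 2, 6, 19, 4, 18, 0, 10, 8, 12, 1, 11]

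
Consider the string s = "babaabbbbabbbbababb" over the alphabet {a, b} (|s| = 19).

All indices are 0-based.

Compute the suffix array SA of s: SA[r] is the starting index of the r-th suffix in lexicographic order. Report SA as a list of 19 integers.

[3, 1, 14, 16, 9, 4, 18, 2, 0, 13, 15, 8, 17, 12, 7, 11, 6, 10, 5]

sorted suffixes:
  #0 SA[0]=3  'aabbbbabbbbababb'
  #1 SA[1]=1  'abaabbbbabbbbababb'
  #2 SA[2]=14  'ababb'
  #3 SA[3]=16  'abb'
  #4 SA[4]=9  'abbbbababb'
  #5 SA[5]=4  'abbbbabbbbababb'
  #6 SA[6]=18  'b'
  #7 SA[7]=2  'baabbbbabbbbababb'
  #8 SA[8]=0  'babaabbbbabbbbababb'
  #9 SA[9]=13  'bababb'
  #10 SA[10]=15  'babb'
  #11 SA[11]=8  'babbbbababb'
  #12 SA[12]=17  'bb'
  #13 SA[13]=12  'bbababb'
  #14 SA[14]=7  'bbabbbbababb'
  #15 SA[15]=11  'bbbababb'
  #16 SA[16]=6  'bbbabbbbababb'
  #17 SA[17]=10  'bbbbababb'
  #18 SA[18]=5  'bbbbabbbbababb'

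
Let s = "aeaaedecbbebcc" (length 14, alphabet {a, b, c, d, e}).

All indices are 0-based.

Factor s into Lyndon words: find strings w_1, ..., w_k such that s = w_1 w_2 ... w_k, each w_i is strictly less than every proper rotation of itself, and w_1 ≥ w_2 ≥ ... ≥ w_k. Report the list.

["ae", "aaedecbbebcc"]

emit factor 1: 'ae' (i=0, period=2)
emit factor 2: 'aaedecbbebcc' (i=2, period=12)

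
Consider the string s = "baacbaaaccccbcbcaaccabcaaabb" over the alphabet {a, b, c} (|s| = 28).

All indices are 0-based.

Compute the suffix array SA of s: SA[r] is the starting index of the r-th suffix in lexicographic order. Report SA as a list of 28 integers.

rank | idx | suffix
   0 |  23 | aaabb
   1 |   5 | aaaccccbcbcaaccabcaaabb
   2 |  24 | aabb
   3 |   1 | aacbaaaccccbcbcaaccabcaaabb
   4 |  16 | aaccabcaaabb
   5 |   6 | aaccccbcbcaaccabcaaabb
   6 |  25 | abb
   7 |  20 | abcaaabb
   8 |   2 | acbaaaccccbcbcaaccabcaaabb
   9 |  17 | accabcaaabb
  10 |   7 | accccbcbcaaccabcaaabb
  11 |  27 | b
  12 |   4 | baaaccccbcbcaaccabcaaabb
  13 |   0 | baacbaaaccccbcbcaaccabcaaabb
  14 |  26 | bb
  15 |  21 | bcaaabb
  16 |  14 | bcaaccabcaaabb
  17 |  12 | bcbcaaccabcaaabb
  18 |  22 | caaabb
  19 |  15 | caaccabcaaabb
  20 |  19 | cabcaaabb
  21 |   3 | cbaaaccccbcbcaaccabcaaabb
  22 |  13 | cbcaaccabcaaabb
  23 |  11 | cbcbcaaccabcaaabb
  24 |  18 | ccabcaaabb
  25 |  10 | ccbcbcaaccabcaaabb
  26 |   9 | cccbcbcaaccabcaaabb
  27 |   8 | ccccbcbcaaccabcaaabb

[23, 5, 24, 1, 16, 6, 25, 20, 2, 17, 7, 27, 4, 0, 26, 21, 14, 12, 22, 15, 19, 3, 13, 11, 18, 10, 9, 8]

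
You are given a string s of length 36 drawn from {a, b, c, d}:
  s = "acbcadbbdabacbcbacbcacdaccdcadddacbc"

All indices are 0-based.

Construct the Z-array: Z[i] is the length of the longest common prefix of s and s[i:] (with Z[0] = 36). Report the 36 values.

Z[0]=36
i=1: fresh scan; Z[1]=0
i=2: fresh scan; Z[2]=0
i=3: fresh scan; Z[3]=0
i=4: fresh scan; Z[4]=1 scan→box=[4,5)
i=5: fresh scan; Z[5]=0
i=6: fresh scan; Z[6]=0
i=7: fresh scan; Z[7]=0
i=8: fresh scan; Z[8]=0
i=9: fresh scan; Z[9]=1 scan→box=[9,10)
i=10: fresh scan; Z[10]=0
i=11: fresh scan; Z[11]=4 scan→box=[11,15)
i=12: min(r-i=3, Z[1]=0)=0; Z[12]=0
i=13: min(r-i=2, Z[2]=0)=0; Z[13]=0
i=14: min(r-i=1, Z[3]=0)=0; Z[14]=0
i=15: fresh scan; Z[15]=0
i=16: fresh scan; Z[16]=5 scan→box=[16,21)
i=17: min(r-i=4, Z[1]=0)=0; Z[17]=0
i=18: min(r-i=3, Z[2]=0)=0; Z[18]=0
i=19: min(r-i=2, Z[3]=0)=0; Z[19]=0
i=20: min(r-i=1, Z[4]=1)=1; Z[20]=2 scan→box=[20,22)
i=21: min(r-i=1, Z[1]=0)=0; Z[21]=0
i=22: fresh scan; Z[22]=0
i=23: fresh scan; Z[23]=2 scan→box=[23,25)
i=24: min(r-i=1, Z[1]=0)=0; Z[24]=0
i=25: fresh scan; Z[25]=0
i=26: fresh scan; Z[26]=0
i=27: fresh scan; Z[27]=0
i=28: fresh scan; Z[28]=1 scan→box=[28,29)
i=29: fresh scan; Z[29]=0
i=30: fresh scan; Z[30]=0
i=31: fresh scan; Z[31]=0
i=32: fresh scan; Z[32]=4 scan→box=[32,36)
i=33: min(r-i=3, Z[1]=0)=0; Z[33]=0
i=34: min(r-i=2, Z[2]=0)=0; Z[34]=0
i=35: min(r-i=1, Z[3]=0)=0; Z[35]=0

[36, 0, 0, 0, 1, 0, 0, 0, 0, 1, 0, 4, 0, 0, 0, 0, 5, 0, 0, 0, 2, 0, 0, 2, 0, 0, 0, 0, 1, 0, 0, 0, 4, 0, 0, 0]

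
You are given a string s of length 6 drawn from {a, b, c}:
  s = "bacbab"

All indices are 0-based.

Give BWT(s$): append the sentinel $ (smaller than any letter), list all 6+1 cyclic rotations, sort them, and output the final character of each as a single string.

bbbac$a

rank  rotation last
    0  $bacbab  b
    1  ab$bacb  b
    2  acbab$b  b
    3  b$bacba  a
    4  bab$bac  c
    5  bacbab$  $
    6  cbab$ba  a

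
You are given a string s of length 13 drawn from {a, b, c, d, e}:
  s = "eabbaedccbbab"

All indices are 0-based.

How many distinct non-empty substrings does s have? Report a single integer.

79

sorted suffixes:
  #0 SA[0]=11  'ab'
  #1 SA[1]=1  'abbaedccbbab'
  #2 SA[2]=4  'aedccbbab'
  #3 SA[3]=12  'b'
  #4 SA[4]=10  'bab'
  #5 SA[5]=3  'baedccbbab'
  #6 SA[6]=9  'bbab'
  #7 SA[7]=2  'bbaedccbbab'
  #8 SA[8]=8  'cbbab'
  #9 SA[9]=7  'ccbbab'
  #10 SA[10]=6  'dccbbab'
  #11 SA[11]=0  'eabbaedccbbab'
  #12 SA[12]=5  'edccbbab'

SA = [11, 1, 4, 12, 10, 3, 9, 2, 8, 7, 6, 0, 5]
rank  pair      lcp
   1  s[11:],s[1:]  2  'ab'
   2  s[1:],s[4:]  1  'a'
   3  s[4:],s[12:]  0  ''
   4  s[12:],s[10:]  1  'b'
   5  s[10:],s[3:]  2  'ba'
   6  s[3:],s[9:]  1  'b'
   7  s[9:],s[2:]  3  'bba'
   8  s[2:],s[8:]  0  ''
   9  s[8:],s[7:]  1  'c'
  10  s[7:],s[6:]  0  ''
  11  s[6:],s[0:]  0  ''
  12  s[0:],s[5:]  1  'e'

n(n+1)/2 = 13·14/2 = 91
Σ LCP = 0 + 2 + 1 + 0 + 1 + 2 + 1 + 3 + 0 + 1 + 0 + 0 + 1 = 12
distinct = 91 − 12 = 79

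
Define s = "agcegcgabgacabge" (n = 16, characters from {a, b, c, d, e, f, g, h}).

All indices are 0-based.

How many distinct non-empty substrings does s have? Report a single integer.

120

rank | idx | suffix
   0 |   7 | abgacabge
   1 |  12 | abge
   2 |  10 | acabge
   3 |   0 | agcegcgabgacabge
   4 |   8 | bgacabge
   5 |  13 | bge
   6 |  11 | cabge
   7 |   2 | cegcgabgacabge
   8 |   5 | cgabgacabge
   9 |  15 | e
  10 |   3 | egcgabgacabge
  11 |   6 | gabgacabge
  12 |   9 | gacabge
  13 |   1 | gcegcgabgacabge
  14 |   4 | gcgabgacabge
  15 |  14 | ge

SA = [7, 12, 10, 0, 8, 13, 11, 2, 5, 15, 3, 6, 9, 1, 4, 14]
rank  pair      lcp
   1  s[7:],s[12:]  3  'abg'
   2  s[12:],s[10:]  1  'a'
   3  s[10:],s[0:]  1  'a'
   4  s[0:],s[8:]  0  ''
   5  s[8:],s[13:]  2  'bg'
   6  s[13:],s[11:]  0  ''
   7  s[11:],s[2:]  1  'c'
   8  s[2:],s[5:]  1  'c'
   9  s[5:],s[15:]  0  ''
  10  s[15:],s[3:]  1  'e'
  11  s[3:],s[6:]  0  ''
  12  s[6:],s[9:]  2  'ga'
  13  s[9:],s[1:]  1  'g'
  14  s[1:],s[4:]  2  'gc'
  15  s[4:],s[14:]  1  'g'

n(n+1)/2 = 16·17/2 = 136
Σ LCP = 0 + 3 + 1 + 1 + 0 + 2 + 0 + 1 + 1 + 0 + 1 + 0 + 2 + 1 + 2 + 1 = 16
distinct = 136 − 16 = 120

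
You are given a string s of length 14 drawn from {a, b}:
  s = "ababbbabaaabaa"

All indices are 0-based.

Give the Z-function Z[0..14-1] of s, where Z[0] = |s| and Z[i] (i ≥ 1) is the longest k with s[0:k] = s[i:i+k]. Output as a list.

Z[0]=14
i=1: outside box; Z[1]=0
i=2: outside box; Z[2]=2 grow→box=[2,4)
i=3: min(r-i=1, Z[1]=0)=0; Z[3]=0
i=4: outside box; Z[4]=0
i=5: outside box; Z[5]=0
i=6: outside box; Z[6]=3 grow→box=[6,9)
i=7: min(r-i=2, Z[1]=0)=0; Z[7]=0
i=8: min(r-i=1, Z[2]=2)=1; Z[8]=1
i=9: outside box; Z[9]=1 grow→box=[9,10)
i=10: outside box; Z[10]=3 grow→box=[10,13)
i=11: min(r-i=2, Z[1]=0)=0; Z[11]=0
i=12: min(r-i=1, Z[2]=2)=1; Z[12]=1
i=13: outside box; Z[13]=1 grow→box=[13,14)

[14, 0, 2, 0, 0, 0, 3, 0, 1, 1, 3, 0, 1, 1]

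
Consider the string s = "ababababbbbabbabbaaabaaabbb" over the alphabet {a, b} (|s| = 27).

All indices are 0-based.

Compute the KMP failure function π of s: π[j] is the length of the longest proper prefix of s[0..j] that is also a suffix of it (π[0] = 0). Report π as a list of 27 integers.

π[0] = 0
j=1 s[j]='b': π[1]=0 (border '')
j=2 s[j]='a': π[2]=1 (border 'a')
j=3 s[j]='b': π[3]=2 (border 'ab')
j=4 s[j]='a': π[4]=3 (border 'aba')
j=5 s[j]='b': π[5]=4 (border 'abab')
j=6 s[j]='a': π[6]=5 (border 'ababa')
j=7 s[j]='b': π[7]=6 (border 'ababab')
j=8 s[j]='b': k: 6→4→2→0; π[8]=0 (border '')
j=9 s[j]='b': π[9]=0 (border '')
j=10 s[j]='b': π[10]=0 (border '')
j=11 s[j]='a': π[11]=1 (border 'a')
j=12 s[j]='b': π[12]=2 (border 'ab')
j=13 s[j]='b': k: 2→0; π[13]=0 (border '')
j=14 s[j]='a': π[14]=1 (border 'a')
j=15 s[j]='b': π[15]=2 (border 'ab')
j=16 s[j]='b': k: 2→0; π[16]=0 (border '')
j=17 s[j]='a': π[17]=1 (border 'a')
j=18 s[j]='a': k: 1→0; π[18]=1 (border 'a')
j=19 s[j]='a': k: 1→0; π[19]=1 (border 'a')
j=20 s[j]='b': π[20]=2 (border 'ab')
j=21 s[j]='a': π[21]=3 (border 'aba')
j=22 s[j]='a': k: 3→1→0; π[22]=1 (border 'a')
j=23 s[j]='a': k: 1→0; π[23]=1 (border 'a')
j=24 s[j]='b': π[24]=2 (border 'ab')
j=25 s[j]='b': k: 2→0; π[25]=0 (border '')
j=26 s[j]='b': π[26]=0 (border '')

[0, 0, 1, 2, 3, 4, 5, 6, 0, 0, 0, 1, 2, 0, 1, 2, 0, 1, 1, 1, 2, 3, 1, 1, 2, 0, 0]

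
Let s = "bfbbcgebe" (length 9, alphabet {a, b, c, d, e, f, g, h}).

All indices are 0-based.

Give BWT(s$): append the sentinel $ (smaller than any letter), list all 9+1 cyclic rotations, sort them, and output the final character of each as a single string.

efbe$bbgbc

rank  rotation    last
    0  $bfbbcgebe  e
    1  bbcgebe$bf  f
    2  bcgebe$bfb  b
    3  be$bfbbcge  e
    4  bfbbcgebe$  $
    5  cgebe$bfbb  b
    6  e$bfbbcgeb  b
    7  ebe$bfbbcg  g
    8  fbbcgebe$b  b
    9  gebe$bfbbc  c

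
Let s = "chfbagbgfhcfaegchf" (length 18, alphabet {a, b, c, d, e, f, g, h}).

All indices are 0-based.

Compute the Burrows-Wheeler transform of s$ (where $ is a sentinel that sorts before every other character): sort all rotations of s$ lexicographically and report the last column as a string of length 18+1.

rank  rotation             last
    0  $chfbagbgfhcfaegchf  f
    1  aegchf$chfbagbgfhcf  f
    2  agbgfhcfaegchf$chfb  b
    3  bagbgfhcfaegchf$chf  f
    4  bgfhcfaegchf$chfbag  g
    5  cfaegchf$chfbagbgfh  h
    6  chf$chfbagbgfhcfaeg  g
    7  chfbagbgfhcfaegchf$  $
    8  egchf$chfbagbgfhcfa  a
    9  f$chfbagbgfhcfaegch  h
   10  faegchf$chfbagbgfhc  c
   11  fbagbgfhcfaegchf$ch  h
   12  fhcfaegchf$chfbagbg  g
   13  gbgfhcfaegchf$chfba  a
   14  gchf$chfbagbgfhcfae  e
   15  gfhcfaegchf$chfbagb  b
   16  hcfaegchf$chfbagbgf  f
   17  hf$chfbagbgfhcfaegc  c
   18  hfbagbgfhcfaegchf$c  c

ffbfghg$ahchgaebfcc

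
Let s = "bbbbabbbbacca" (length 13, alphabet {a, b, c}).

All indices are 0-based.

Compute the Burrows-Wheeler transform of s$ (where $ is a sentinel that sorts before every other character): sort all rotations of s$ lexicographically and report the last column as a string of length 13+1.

acbbbbbbbb$aca

rank  rotation        last
    0  $bbbbabbbbacca  a
    1  a$bbbbabbbbacc  c
    2  abbbbacca$bbbb  b
    3  acca$bbbbabbbb  b
    4  babbbbacca$bbb  b
    5  bacca$bbbbabbb  b
    6  bbabbbbacca$bb  b
    7  bbacca$bbbbabb  b
    8  bbbabbbbacca$b  b
    9  bbbacca$bbbbab  b
   10  bbbbabbbbacca$  $
   11  bbbbacca$bbbba  a
   12  ca$bbbbabbbbac  c
   13  cca$bbbbabbbba  a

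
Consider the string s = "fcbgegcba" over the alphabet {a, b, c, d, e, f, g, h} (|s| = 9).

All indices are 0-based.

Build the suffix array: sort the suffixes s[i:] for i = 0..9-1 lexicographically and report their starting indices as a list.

[8, 7, 2, 6, 1, 4, 0, 5, 3]

sorted suffixes:
  #0 SA[0]=8  'a'
  #1 SA[1]=7  'ba'
  #2 SA[2]=2  'bgegcba'
  #3 SA[3]=6  'cba'
  #4 SA[4]=1  'cbgegcba'
  #5 SA[5]=4  'egcba'
  #6 SA[6]=0  'fcbgegcba'
  #7 SA[7]=5  'gcba'
  #8 SA[8]=3  'gegcba'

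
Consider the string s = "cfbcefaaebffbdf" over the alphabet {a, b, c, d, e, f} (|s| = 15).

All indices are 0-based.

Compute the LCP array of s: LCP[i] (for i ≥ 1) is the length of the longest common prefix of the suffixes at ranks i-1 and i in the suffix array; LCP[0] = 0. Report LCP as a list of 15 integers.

sorted suffixes:
  #0 SA[0]=6  'aaebffbdf'
  #1 SA[1]=7  'aebffbdf'
  #2 SA[2]=2  'bcefaaebffbdf'
  #3 SA[3]=12  'bdf'
  #4 SA[4]=9  'bffbdf'
  #5 SA[5]=3  'cefaaebffbdf'
  #6 SA[6]=0  'cfbcefaaebffbdf'
  #7 SA[7]=13  'df'
  #8 SA[8]=8  'ebffbdf'
  #9 SA[9]=4  'efaaebffbdf'
  #10 SA[10]=14  'f'
  #11 SA[11]=5  'faaebffbdf'
  #12 SA[12]=1  'fbcefaaebffbdf'
  #13 SA[13]=11  'fbdf'
  #14 SA[14]=10  'ffbdf'

SA = [6, 7, 2, 12, 9, 3, 0, 13, 8, 4, 14, 5, 1, 11, 10]
[i] adj suffixes → lcp
  [1] 6/7 → 1 ('a')
  [2] 7/2 → 0 ('')
  [3] 2/12 → 1 ('b')
  [4] 12/9 → 1 ('b')
  [5] 9/3 → 0 ('')
  [6] 3/0 → 1 ('c')
  [7] 0/13 → 0 ('')
  [8] 13/8 → 0 ('')
  [9] 8/4 → 1 ('e')
  [10] 4/14 → 0 ('')
  [11] 14/5 → 1 ('f')
  [12] 5/1 → 1 ('f')
  [13] 1/11 → 2 ('fb')
  [14] 11/10 → 1 ('f')

[0, 1, 0, 1, 1, 0, 1, 0, 0, 1, 0, 1, 1, 2, 1]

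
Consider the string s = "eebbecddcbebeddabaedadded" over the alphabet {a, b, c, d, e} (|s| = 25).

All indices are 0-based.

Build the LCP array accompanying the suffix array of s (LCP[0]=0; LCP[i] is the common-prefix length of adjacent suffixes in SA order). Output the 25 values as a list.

[0, 1, 1, 0, 1, 1, 2, 2, 0, 1, 0, 1, 2, 1, 1, 2, 2, 1, 0, 2, 1, 1, 2, 2, 1]

rank→(start, suffix):
  0 → (15, 'abaedadded')
  1 → (20, 'added')
  2 → (17, 'aedadded')
  3 → (16, 'baedadded')
  4 → (2, 'bbecddcbebeddabaedadded')
  5 → (9, 'bebeddabaedadded')
  6 → (3, 'becddcbebeddabaedadded')
  7 → (11, 'beddabaedadded')
  8 → (8, 'cbebeddabaedadded')
  9 → (5, 'cddcbebeddabaedadded')
  10 → (24, 'd')
  11 → (14, 'dabaedadded')
  12 → (19, 'dadded')
  13 → (7, 'dcbebeddabaedadded')
  14 → (13, 'ddabaedadded')
  15 → (6, 'ddcbebeddabaedadded')
  16 → (21, 'dded')
  17 → (22, 'ded')
  18 → (1, 'ebbecddcbebeddabaedadded')
  19 → (10, 'ebeddabaedadded')
  20 → (4, 'ecddcbebeddabaedadded')
  21 → (23, 'ed')
  22 → (18, 'edadded')
  23 → (12, 'eddabaedadded')
  24 → (0, 'eebbecddcbebeddabaedadded')

SA = [15, 20, 17, 16, 2, 9, 3, 11, 8, 5, 24, 14, 19, 7, 13, 6, 21, 22, 1, 10, 4, 23, 18, 12, 0]
rank  pair      lcp
   1  s[15:],s[20:]  1  'a'
   2  s[20:],s[17:]  1  'a'
   3  s[17:],s[16:]  0  ''
   4  s[16:],s[2:]  1  'b'
   5  s[2:],s[9:]  1  'b'
   6  s[9:],s[3:]  2  'be'
   7  s[3:],s[11:]  2  'be'
   8  s[11:],s[8:]  0  ''
   9  s[8:],s[5:]  1  'c'
  10  s[5:],s[24:]  0  ''
  11  s[24:],s[14:]  1  'd'
  12  s[14:],s[19:]  2  'da'
  13  s[19:],s[7:]  1  'd'
  14  s[7:],s[13:]  1  'd'
  15  s[13:],s[6:]  2  'dd'
  16  s[6:],s[21:]  2  'dd'
  17  s[21:],s[22:]  1  'd'
  18  s[22:],s[1:]  0  ''
  19  s[1:],s[10:]  2  'eb'
  20  s[10:],s[4:]  1  'e'
  21  s[4:],s[23:]  1  'e'
  22  s[23:],s[18:]  2  'ed'
  23  s[18:],s[12:]  2  'ed'
  24  s[12:],s[0:]  1  'e'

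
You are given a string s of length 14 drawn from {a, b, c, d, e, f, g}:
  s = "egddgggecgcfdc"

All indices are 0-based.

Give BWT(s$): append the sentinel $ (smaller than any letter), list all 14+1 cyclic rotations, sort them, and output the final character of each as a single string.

rank  rotation         last
    0  $egddgggecgcfdc  c
    1  c$egddgggecgcfd  d
    2  cfdc$egddgggecg  g
    3  cgcfdc$egddggge  e
    4  dc$egddgggecgcf  f
    5  ddgggecgcfdc$eg  g
    6  dgggecgcfdc$egd  d
    7  ecgcfdc$egddggg  g
    8  egddgggecgcfdc$  $
    9  fdc$egddgggecgc  c
   10  gcfdc$egddgggec  c
   11  gddgggecgcfdc$e  e
   12  gecgcfdc$egddgg  g
   13  ggecgcfdc$egddg  g
   14  gggecgcfdc$egdd  d

cdgefgdg$cceggd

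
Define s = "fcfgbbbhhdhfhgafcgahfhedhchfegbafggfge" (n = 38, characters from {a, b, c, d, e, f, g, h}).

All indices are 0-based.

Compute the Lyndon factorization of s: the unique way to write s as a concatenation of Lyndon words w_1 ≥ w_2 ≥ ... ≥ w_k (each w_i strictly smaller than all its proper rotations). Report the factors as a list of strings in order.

emit factor 1: 'f' (i=0, period=1)
emit factor 2: 'cfg' (i=1, period=3)
emit factor 3: 'bbbhhdhfhg' (i=4, period=10)
emit factor 4: 'afcgahfhedhchfegbafggfge' (i=14, period=24)

["f", "cfg", "bbbhhdhfhg", "afcgahfhedhchfegbafggfge"]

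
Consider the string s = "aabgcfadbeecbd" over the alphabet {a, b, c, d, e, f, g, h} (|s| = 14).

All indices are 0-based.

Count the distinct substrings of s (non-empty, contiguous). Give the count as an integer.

rank | idx | suffix
   0 |   0 | aabgcfadbeecbd
   1 |   1 | abgcfadbeecbd
   2 |   6 | adbeecbd
   3 |  12 | bd
   4 |   8 | beecbd
   5 |   2 | bgcfadbeecbd
   6 |  11 | cbd
   7 |   4 | cfadbeecbd
   8 |  13 | d
   9 |   7 | dbeecbd
  10 |  10 | ecbd
  11 |   9 | eecbd
  12 |   5 | fadbeecbd
  13 |   3 | gcfadbeecbd

SA = [0, 1, 6, 12, 8, 2, 11, 4, 13, 7, 10, 9, 5, 3]
[i] adj suffixes → lcp
  [1] 0/1 → 1 ('a')
  [2] 1/6 → 1 ('a')
  [3] 6/12 → 0 ('')
  [4] 12/8 → 1 ('b')
  [5] 8/2 → 1 ('b')
  [6] 2/11 → 0 ('')
  [7] 11/4 → 1 ('c')
  [8] 4/13 → 0 ('')
  [9] 13/7 → 1 ('d')
  [10] 7/10 → 0 ('')
  [11] 10/9 → 1 ('e')
  [12] 9/5 → 0 ('')
  [13] 5/3 → 0 ('')

n(n+1)/2 = 14·15/2 = 105
Σ LCP = 0 + 1 + 1 + 0 + 1 + 1 + 0 + 1 + 0 + 1 + 0 + 1 + 0 + 0 = 7
distinct = 105 − 7 = 98

98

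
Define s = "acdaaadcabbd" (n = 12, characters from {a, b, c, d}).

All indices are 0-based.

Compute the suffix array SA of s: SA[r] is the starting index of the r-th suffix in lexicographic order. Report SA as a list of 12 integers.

[3, 4, 8, 0, 5, 9, 10, 7, 1, 11, 2, 6]

rank→(start, suffix):
  0 → (3, 'aaadcabbd')
  1 → (4, 'aadcabbd')
  2 → (8, 'abbd')
  3 → (0, 'acdaaadcabbd')
  4 → (5, 'adcabbd')
  5 → (9, 'bbd')
  6 → (10, 'bd')
  7 → (7, 'cabbd')
  8 → (1, 'cdaaadcabbd')
  9 → (11, 'd')
  10 → (2, 'daaadcabbd')
  11 → (6, 'dcabbd')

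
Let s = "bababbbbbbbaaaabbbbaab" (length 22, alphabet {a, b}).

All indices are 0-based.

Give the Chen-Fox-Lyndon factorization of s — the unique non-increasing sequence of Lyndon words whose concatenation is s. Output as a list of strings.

emit factor 1: 'b' (i=0, period=1)
emit factor 2: 'ababbbbbbb' (i=1, period=10)
emit factor 3: 'aaaabbbbaab' (i=11, period=11)

["b", "ababbbbbbb", "aaaabbbbaab"]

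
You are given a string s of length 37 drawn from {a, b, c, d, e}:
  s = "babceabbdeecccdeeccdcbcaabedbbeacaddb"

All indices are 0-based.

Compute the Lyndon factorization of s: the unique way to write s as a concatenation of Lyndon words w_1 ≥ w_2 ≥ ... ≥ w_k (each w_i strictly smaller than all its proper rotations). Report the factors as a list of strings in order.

emit factor 1: 'b' (i=0, period=1)
emit factor 2: 'abce' (i=1, period=4)
emit factor 3: 'abbdeecccdeeccdcbc' (i=5, period=18)
emit factor 4: 'aabedbbeacaddb' (i=23, period=14)

["b", "abce", "abbdeecccdeeccdcbc", "aabedbbeacaddb"]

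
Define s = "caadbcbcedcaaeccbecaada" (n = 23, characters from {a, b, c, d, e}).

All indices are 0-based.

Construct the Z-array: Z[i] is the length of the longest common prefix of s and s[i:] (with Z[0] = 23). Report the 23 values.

Z[0]=23
i=1: fresh scan; Z[1]=0
i=2: fresh scan; Z[2]=0
i=3: fresh scan; Z[3]=0
i=4: fresh scan; Z[4]=0
i=5: fresh scan; Z[5]=1 grow→box=[5,6)
i=6: fresh scan; Z[6]=0
i=7: fresh scan; Z[7]=1 grow→box=[7,8)
i=8: fresh scan; Z[8]=0
i=9: fresh scan; Z[9]=0
i=10: fresh scan; Z[10]=3 grow→box=[10,13)
i=11: min(r-i=2, Z[1]=0)=0; Z[11]=0
i=12: min(r-i=1, Z[2]=0)=0; Z[12]=0
i=13: fresh scan; Z[13]=0
i=14: fresh scan; Z[14]=1 grow→box=[14,15)
i=15: fresh scan; Z[15]=1 grow→box=[15,16)
i=16: fresh scan; Z[16]=0
i=17: fresh scan; Z[17]=0
i=18: fresh scan; Z[18]=4 grow→box=[18,22)
i=19: min(r-i=3, Z[1]=0)=0; Z[19]=0
i=20: min(r-i=2, Z[2]=0)=0; Z[20]=0
i=21: min(r-i=1, Z[3]=0)=0; Z[21]=0
i=22: fresh scan; Z[22]=0

[23, 0, 0, 0, 0, 1, 0, 1, 0, 0, 3, 0, 0, 0, 1, 1, 0, 0, 4, 0, 0, 0, 0]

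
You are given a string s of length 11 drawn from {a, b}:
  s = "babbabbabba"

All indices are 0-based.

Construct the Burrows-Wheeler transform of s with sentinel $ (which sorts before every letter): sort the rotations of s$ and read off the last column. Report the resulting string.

abbbbbbb$aaa

rank  rotation      last
    0  $babbabbabba  a
    1  a$babbabbabb  b
    2  abba$babbabb  b
    3  abbabba$babb  b
    4  abbabbabba$b  b
    5  ba$babbabbab  b
    6  babba$babbab  b
    7  babbabba$bab  b
    8  babbabbabba$  $
    9  bba$babbabba  a
   10  bbabba$babba  a
   11  bbabbabba$ba  a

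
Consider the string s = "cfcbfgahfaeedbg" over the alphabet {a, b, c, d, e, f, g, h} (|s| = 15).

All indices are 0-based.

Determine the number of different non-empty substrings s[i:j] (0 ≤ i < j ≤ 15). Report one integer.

rank→(start, suffix):
  0 → (9, 'aeedbg')
  1 → (6, 'ahfaeedbg')
  2 → (3, 'bfgahfaeedbg')
  3 → (13, 'bg')
  4 → (2, 'cbfgahfaeedbg')
  5 → (0, 'cfcbfgahfaeedbg')
  6 → (12, 'dbg')
  7 → (11, 'edbg')
  8 → (10, 'eedbg')
  9 → (8, 'faeedbg')
  10 → (1, 'fcbfgahfaeedbg')
  11 → (4, 'fgahfaeedbg')
  12 → (14, 'g')
  13 → (5, 'gahfaeedbg')
  14 → (7, 'hfaeedbg')

SA = [9, 6, 3, 13, 2, 0, 12, 11, 10, 8, 1, 4, 14, 5, 7]
[i] adj suffixes → lcp
  [1] 9/6 → 1 ('a')
  [2] 6/3 → 0 ('')
  [3] 3/13 → 1 ('b')
  [4] 13/2 → 0 ('')
  [5] 2/0 → 1 ('c')
  [6] 0/12 → 0 ('')
  [7] 12/11 → 0 ('')
  [8] 11/10 → 1 ('e')
  [9] 10/8 → 0 ('')
  [10] 8/1 → 1 ('f')
  [11] 1/4 → 1 ('f')
  [12] 4/14 → 0 ('')
  [13] 14/5 → 1 ('g')
  [14] 5/7 → 0 ('')

n(n+1)/2 = 15·16/2 = 120
Σ LCP = 0 + 1 + 0 + 1 + 0 + 1 + 0 + 0 + 1 + 0 + 1 + 1 + 0 + 1 + 0 = 7
distinct = 120 − 7 = 113

113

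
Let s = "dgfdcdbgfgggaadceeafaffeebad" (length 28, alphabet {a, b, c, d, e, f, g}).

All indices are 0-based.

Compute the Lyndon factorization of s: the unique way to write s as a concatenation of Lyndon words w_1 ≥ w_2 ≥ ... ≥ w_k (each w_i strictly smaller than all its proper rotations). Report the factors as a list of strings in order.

emit factor 1: 'dgf' (i=0, period=3)
emit factor 2: 'd' (i=3, period=1)
emit factor 3: 'cd' (i=4, period=2)
emit factor 4: 'bgfggg' (i=6, period=6)
emit factor 5: 'aadceeafaffeebad' (i=12, period=16)

["dgf", "d", "cd", "bgfggg", "aadceeafaffeebad"]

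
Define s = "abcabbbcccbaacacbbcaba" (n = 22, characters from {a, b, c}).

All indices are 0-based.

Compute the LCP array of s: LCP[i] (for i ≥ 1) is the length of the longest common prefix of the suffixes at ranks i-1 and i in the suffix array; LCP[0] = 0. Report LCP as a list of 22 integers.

rank | idx | suffix
   0 |  21 | a
   1 |  11 | aacacbbcaba
   2 |  19 | aba
   3 |   3 | abbbcccbaacacbbcaba
   4 |   0 | abcabbbcccbaacacbbcaba
   5 |  12 | acacbbcaba
   6 |  14 | acbbcaba
   7 |  20 | ba
   8 |  10 | baacacbbcaba
   9 |   4 | bbbcccbaacacbbcaba
  10 |  16 | bbcaba
  11 |   5 | bbcccbaacacbbcaba
  12 |  17 | bcaba
  13 |   1 | bcabbbcccbaacacbbcaba
  14 |   6 | bcccbaacacbbcaba
  15 |  18 | caba
  16 |   2 | cabbbcccbaacacbbcaba
  17 |  13 | cacbbcaba
  18 |   9 | cbaacacbbcaba
  19 |  15 | cbbcaba
  20 |   8 | ccbaacacbbcaba
  21 |   7 | cccbaacacbbcaba

SA = [21, 11, 19, 3, 0, 12, 14, 20, 10, 4, 16, 5, 17, 1, 6, 18, 2, 13, 9, 15, 8, 7]
rank  pair      lcp
   1  s[21:],s[11:]  1  'a'
   2  s[11:],s[19:]  1  'a'
   3  s[19:],s[3:]  2  'ab'
   4  s[3:],s[0:]  2  'ab'
   5  s[0:],s[12:]  1  'a'
   6  s[12:],s[14:]  2  'ac'
   7  s[14:],s[20:]  0  ''
   8  s[20:],s[10:]  2  'ba'
   9  s[10:],s[4:]  1  'b'
  10  s[4:],s[16:]  2  'bb'
  11  s[16:],s[5:]  3  'bbc'
  12  s[5:],s[17:]  1  'b'
  13  s[17:],s[1:]  4  'bcab'
  14  s[1:],s[6:]  2  'bc'
  15  s[6:],s[18:]  0  ''
  16  s[18:],s[2:]  3  'cab'
  17  s[2:],s[13:]  2  'ca'
  18  s[13:],s[9:]  1  'c'
  19  s[9:],s[15:]  2  'cb'
  20  s[15:],s[8:]  1  'c'
  21  s[8:],s[7:]  2  'cc'

[0, 1, 1, 2, 2, 1, 2, 0, 2, 1, 2, 3, 1, 4, 2, 0, 3, 2, 1, 2, 1, 2]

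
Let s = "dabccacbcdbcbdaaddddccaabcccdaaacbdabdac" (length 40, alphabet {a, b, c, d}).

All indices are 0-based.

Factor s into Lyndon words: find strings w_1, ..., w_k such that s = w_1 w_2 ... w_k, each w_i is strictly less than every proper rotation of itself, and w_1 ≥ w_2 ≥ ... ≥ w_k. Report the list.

["d", "abccacbcdbcbd", "aaddddcc", "aabcccd", "aaacbdabdac"]

emit factor 1: 'd' (i=0, period=1)
emit factor 2: 'abccacbcdbcbd' (i=1, period=13)
emit factor 3: 'aaddddcc' (i=14, period=8)
emit factor 4: 'aabcccd' (i=22, period=7)
emit factor 5: 'aaacbdabdac' (i=29, period=11)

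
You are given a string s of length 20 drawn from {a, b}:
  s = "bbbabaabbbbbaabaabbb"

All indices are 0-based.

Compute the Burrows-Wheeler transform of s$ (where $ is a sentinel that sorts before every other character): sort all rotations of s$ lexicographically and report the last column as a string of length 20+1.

rank  rotation               last
    0  $bbbabaabbbbbaabaabbb  b
    1  aabaabbb$bbbabaabbbbb  b
    2  aabbb$bbbabaabbbbbaab  b
    3  aabbbbbaabaabbb$bbbab  b
    4  abaabbb$bbbabaabbbbba  a
    5  abaabbbbbaabaabbb$bbb  b
    6  abbb$bbbabaabbbbbaaba  a
    7  abbbbbaabaabbb$bbbaba  a
    8  b$bbbabaabbbbbaabaabb  b
    9  baabaabbb$bbbabaabbbb  b
   10  baabbb$bbbabaabbbbbaa  a
   11  baabbbbbaabaabbb$bbba  a
   12  babaabbbbbaabaabbb$bb  b
   13  bb$bbbabaabbbbbaabaab  b
   14  bbaabaabbb$bbbabaabbb  b
   15  bbabaabbbbbaabaabbb$b  b
   16  bbb$bbbabaabbbbbaabaa  a
   17  bbbaabaabbb$bbbabaabb  b
   18  bbbabaabbbbbaabaabbb$  $
   19  bbbbaabaabbb$bbbabaab  b
   20  bbbbbaabaabbb$bbbabaa  a

bbbbabaabbaabbbbab$ba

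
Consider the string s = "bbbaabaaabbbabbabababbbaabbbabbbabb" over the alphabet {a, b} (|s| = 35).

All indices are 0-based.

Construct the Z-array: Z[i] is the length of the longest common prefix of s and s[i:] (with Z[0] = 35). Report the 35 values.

Z[0]=35
i=1: fresh scan; Z[1]=2 extend→box=[1,3)
i=2: min(r-i=1, Z[1]=2)=1; Z[2]=1
i=3: fresh scan; Z[3]=0
i=4: fresh scan; Z[4]=0
i=5: fresh scan; Z[5]=1 extend→box=[5,6)
i=6: fresh scan; Z[6]=0
i=7: fresh scan; Z[7]=0
i=8: fresh scan; Z[8]=0
i=9: fresh scan; Z[9]=4 extend→box=[9,13)
i=10: min(r-i=3, Z[1]=2)=2; Z[10]=2
i=11: min(r-i=2, Z[2]=1)=1; Z[11]=1
i=12: min(r-i=1, Z[3]=0)=0; Z[12]=0
i=13: fresh scan; Z[13]=2 extend→box=[13,15)
i=14: min(r-i=1, Z[1]=2)=1; Z[14]=1
i=15: fresh scan; Z[15]=0
i=16: fresh scan; Z[16]=1 extend→box=[16,17)
i=17: fresh scan; Z[17]=0
i=18: fresh scan; Z[18]=1 extend→box=[18,19)
i=19: fresh scan; Z[19]=0
i=20: fresh scan; Z[20]=6 extend→box=[20,26)
i=21: min(r-i=5, Z[1]=2)=2; Z[21]=2
i=22: min(r-i=4, Z[2]=1)=1; Z[22]=1
i=23: min(r-i=3, Z[3]=0)=0; Z[23]=0
i=24: min(r-i=2, Z[4]=0)=0; Z[24]=0
i=25: min(r-i=1, Z[5]=1)=1; Z[25]=4 extend→box=[25,29)
i=26: min(r-i=3, Z[1]=2)=2; Z[26]=2
i=27: min(r-i=2, Z[2]=1)=1; Z[27]=1
i=28: min(r-i=1, Z[3]=0)=0; Z[28]=0
i=29: fresh scan; Z[29]=4 extend→box=[29,33)
i=30: min(r-i=3, Z[1]=2)=2; Z[30]=2
i=31: min(r-i=2, Z[2]=1)=1; Z[31]=1
i=32: min(r-i=1, Z[3]=0)=0; Z[32]=0
i=33: fresh scan; Z[33]=2 extend→box=[33,35)
i=34: min(r-i=1, Z[1]=2)=1; Z[34]=1

[35, 2, 1, 0, 0, 1, 0, 0, 0, 4, 2, 1, 0, 2, 1, 0, 1, 0, 1, 0, 6, 2, 1, 0, 0, 4, 2, 1, 0, 4, 2, 1, 0, 2, 1]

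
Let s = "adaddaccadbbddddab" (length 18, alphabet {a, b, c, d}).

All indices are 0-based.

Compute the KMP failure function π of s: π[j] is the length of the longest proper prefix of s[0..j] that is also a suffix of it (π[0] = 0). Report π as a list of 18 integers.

π[0] = 0
j=1 s[j]='d': π[1]=0 (border '')
j=2 s[j]='a': π[2]=1 (border 'a')
j=3 s[j]='d': π[3]=2 (border 'ad')
j=4 s[j]='d': k: 2→0; π[4]=0 (border '')
j=5 s[j]='a': π[5]=1 (border 'a')
j=6 s[j]='c': k: 1→0; π[6]=0 (border '')
j=7 s[j]='c': π[7]=0 (border '')
j=8 s[j]='a': π[8]=1 (border 'a')
j=9 s[j]='d': π[9]=2 (border 'ad')
j=10 s[j]='b': k: 2→0; π[10]=0 (border '')
j=11 s[j]='b': π[11]=0 (border '')
j=12 s[j]='d': π[12]=0 (border '')
j=13 s[j]='d': π[13]=0 (border '')
j=14 s[j]='d': π[14]=0 (border '')
j=15 s[j]='d': π[15]=0 (border '')
j=16 s[j]='a': π[16]=1 (border 'a')
j=17 s[j]='b': k: 1→0; π[17]=0 (border '')

[0, 0, 1, 2, 0, 1, 0, 0, 1, 2, 0, 0, 0, 0, 0, 0, 1, 0]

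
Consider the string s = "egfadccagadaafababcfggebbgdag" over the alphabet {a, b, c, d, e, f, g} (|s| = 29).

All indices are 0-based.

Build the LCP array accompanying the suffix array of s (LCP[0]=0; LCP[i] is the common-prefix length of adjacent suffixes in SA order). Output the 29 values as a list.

[0, 1, 2, 1, 2, 1, 1, 2, 0, 1, 1, 1, 0, 1, 1, 0, 2, 1, 0, 1, 0, 2, 1, 0, 1, 1, 1, 1, 1]

rank→(start, suffix):
  0 → (11, 'aafababcfggebbgdag')
  1 → (14, 'ababcfggebbgdag')
  2 → (16, 'abcfggebbgdag')
  3 → (9, 'adaafababcfggebbgdag')
  4 → (3, 'adccagadaafababcfggebbgdag')
  5 → (12, 'afababcfggebbgdag')
  6 → (27, 'ag')
  7 → (7, 'agadaafababcfggebbgdag')
  8 → (15, 'babcfggebbgdag')
  9 → (23, 'bbgdag')
  10 → (17, 'bcfggebbgdag')
  11 → (24, 'bgdag')
  12 → (6, 'cagadaafababcfggebbgdag')
  13 → (5, 'ccagadaafababcfggebbgdag')
  14 → (18, 'cfggebbgdag')
  15 → (10, 'daafababcfggebbgdag')
  16 → (26, 'dag')
  17 → (4, 'dccagadaafababcfggebbgdag')
  18 → (22, 'ebbgdag')
  19 → (0, 'egfadccagadaafababcfggebbgdag')
  20 → (13, 'fababcfggebbgdag')
  21 → (2, 'fadccagadaafababcfggebbgdag')
  22 → (19, 'fggebbgdag')
  23 → (28, 'g')
  24 → (8, 'gadaafababcfggebbgdag')
  25 → (25, 'gdag')
  26 → (21, 'gebbgdag')
  27 → (1, 'gfadccagadaafababcfggebbgdag')
  28 → (20, 'ggebbgdag')

SA = [11, 14, 16, 9, 3, 12, 27, 7, 15, 23, 17, 24, 6, 5, 18, 10, 26, 4, 22, 0, 13, 2, 19, 28, 8, 25, 21, 1, 20]
i: (SA[i-1],SA[i]) lcp shared
  1: (11,14) 1 'a'
  2: (14,16) 2 'ab'
  3: (16,9) 1 'a'
  4: (9,3) 2 'ad'
  5: (3,12) 1 'a'
  6: (12,27) 1 'a'
  7: (27,7) 2 'ag'
  8: (7,15) 0 ''
  9: (15,23) 1 'b'
  10: (23,17) 1 'b'
  11: (17,24) 1 'b'
  12: (24,6) 0 ''
  13: (6,5) 1 'c'
  14: (5,18) 1 'c'
  15: (18,10) 0 ''
  16: (10,26) 2 'da'
  17: (26,4) 1 'd'
  18: (4,22) 0 ''
  19: (22,0) 1 'e'
  20: (0,13) 0 ''
  21: (13,2) 2 'fa'
  22: (2,19) 1 'f'
  23: (19,28) 0 ''
  24: (28,8) 1 'g'
  25: (8,25) 1 'g'
  26: (25,21) 1 'g'
  27: (21,1) 1 'g'
  28: (1,20) 1 'g'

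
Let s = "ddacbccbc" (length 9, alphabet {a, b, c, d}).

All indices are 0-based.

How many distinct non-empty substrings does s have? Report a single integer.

rank | idx | suffix
   0 |   2 | acbccbc
   1 |   7 | bc
   2 |   4 | bccbc
   3 |   8 | c
   4 |   6 | cbc
   5 |   3 | cbccbc
   6 |   5 | ccbc
   7 |   1 | dacbccbc
   8 |   0 | ddacbccbc

SA = [2, 7, 4, 8, 6, 3, 5, 1, 0]
rank  pair      lcp
   1  s[2:],s[7:]  0  ''
   2  s[7:],s[4:]  2  'bc'
   3  s[4:],s[8:]  0  ''
   4  s[8:],s[6:]  1  'c'
   5  s[6:],s[3:]  3  'cbc'
   6  s[3:],s[5:]  1  'c'
   7  s[5:],s[1:]  0  ''
   8  s[1:],s[0:]  1  'd'

n(n+1)/2 = 9·10/2 = 45
Σ LCP = 0 + 0 + 2 + 0 + 1 + 3 + 1 + 0 + 1 = 8
distinct = 45 − 8 = 37

37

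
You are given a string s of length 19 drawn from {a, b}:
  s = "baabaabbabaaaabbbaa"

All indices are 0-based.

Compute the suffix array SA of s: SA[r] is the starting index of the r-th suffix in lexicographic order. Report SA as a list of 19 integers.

[18, 17, 10, 11, 1, 4, 12, 8, 2, 5, 13, 16, 9, 0, 3, 7, 15, 6, 14]

sorted suffixes:
  #0 SA[0]=18  'a'
  #1 SA[1]=17  'aa'
  #2 SA[2]=10  'aaaabbbaa'
  #3 SA[3]=11  'aaabbbaa'
  #4 SA[4]=1  'aabaabbabaaaabbbaa'
  #5 SA[5]=4  'aabbabaaaabbbaa'
  #6 SA[6]=12  'aabbbaa'
  #7 SA[7]=8  'abaaaabbbaa'
  #8 SA[8]=2  'abaabbabaaaabbbaa'
  #9 SA[9]=5  'abbabaaaabbbaa'
  #10 SA[10]=13  'abbbaa'
  #11 SA[11]=16  'baa'
  #12 SA[12]=9  'baaaabbbaa'
  #13 SA[13]=0  'baabaabbabaaaabbbaa'
  #14 SA[14]=3  'baabbabaaaabbbaa'
  #15 SA[15]=7  'babaaaabbbaa'
  #16 SA[16]=15  'bbaa'
  #17 SA[17]=6  'bbabaaaabbbaa'
  #18 SA[18]=14  'bbbaa'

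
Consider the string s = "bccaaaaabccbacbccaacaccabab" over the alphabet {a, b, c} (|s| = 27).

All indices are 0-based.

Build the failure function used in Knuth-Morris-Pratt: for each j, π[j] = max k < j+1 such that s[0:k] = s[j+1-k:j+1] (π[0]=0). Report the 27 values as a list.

[0, 0, 0, 0, 0, 0, 0, 0, 1, 2, 3, 1, 0, 0, 1, 2, 3, 4, 5, 0, 0, 0, 0, 0, 1, 0, 1]

π[0] = 0
j=1 s[j]='c': π[1]=0 (border '')
j=2 s[j]='c': π[2]=0 (border '')
j=3 s[j]='a': π[3]=0 (border '')
j=4 s[j]='a': π[4]=0 (border '')
j=5 s[j]='a': π[5]=0 (border '')
j=6 s[j]='a': π[6]=0 (border '')
j=7 s[j]='a': π[7]=0 (border '')
j=8 s[j]='b': π[8]=1 (border 'b')
j=9 s[j]='c': π[9]=2 (border 'bc')
j=10 s[j]='c': π[10]=3 (border 'bcc')
j=11 s[j]='b': k: 3→0; π[11]=1 (border 'b')
j=12 s[j]='a': k: 1→0; π[12]=0 (border '')
j=13 s[j]='c': π[13]=0 (border '')
j=14 s[j]='b': π[14]=1 (border 'b')
j=15 s[j]='c': π[15]=2 (border 'bc')
j=16 s[j]='c': π[16]=3 (border 'bcc')
j=17 s[j]='a': π[17]=4 (border 'bcca')
j=18 s[j]='a': π[18]=5 (border 'bccaa')
j=19 s[j]='c': k: 5→0; π[19]=0 (border '')
j=20 s[j]='a': π[20]=0 (border '')
j=21 s[j]='c': π[21]=0 (border '')
j=22 s[j]='c': π[22]=0 (border '')
j=23 s[j]='a': π[23]=0 (border '')
j=24 s[j]='b': π[24]=1 (border 'b')
j=25 s[j]='a': k: 1→0; π[25]=0 (border '')
j=26 s[j]='b': π[26]=1 (border 'b')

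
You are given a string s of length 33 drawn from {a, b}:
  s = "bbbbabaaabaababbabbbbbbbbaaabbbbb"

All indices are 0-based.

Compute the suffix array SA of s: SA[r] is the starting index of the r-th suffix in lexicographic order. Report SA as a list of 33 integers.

rank→(start, suffix):
  0 → (6, 'aaabaababbabbbbbbbbaaabbbbb')
  1 → (25, 'aaabbbbb')
  2 → (7, 'aabaababbabbbbbbbbaaabbbbb')
  3 → (10, 'aababbabbbbbbbbaaabbbbb')
  4 → (26, 'aabbbbb')
  5 → (4, 'abaaabaababbabbbbbbbbaaabbbbb')
  6 → (8, 'abaababbabbbbbbbbaaabbbbb')
  7 → (11, 'ababbabbbbbbbbaaabbbbb')
  8 → (13, 'abbabbbbbbbbaaabbbbb')
  9 → (27, 'abbbbb')
  10 → (16, 'abbbbbbbbaaabbbbb')
  11 → (32, 'b')
  12 → (5, 'baaabaababbabbbbbbbbaaabbbbb')
  13 → (24, 'baaabbbbb')
  14 → (9, 'baababbabbbbbbbbaaabbbbb')
  15 → (3, 'babaaabaababbabbbbbbbbaaabbbbb')
  16 → (12, 'babbabbbbbbbbaaabbbbb')
  17 → (15, 'babbbbbbbbaaabbbbb')
  18 → (31, 'bb')
  19 → (23, 'bbaaabbbbb')
  20 → (2, 'bbabaaabaababbabbbbbbbbaaabbbbb')
  21 → (14, 'bbabbbbbbbbaaabbbbb')
  22 → (30, 'bbb')
  23 → (22, 'bbbaaabbbbb')
  24 → (1, 'bbbabaaabaababbabbbbbbbbaaabbbbb')
  25 → (29, 'bbbb')
  26 → (21, 'bbbbaaabbbbb')
  27 → (0, 'bbbbabaaabaababbabbbbbbbbaaabbbbb')
  28 → (28, 'bbbbb')
  29 → (20, 'bbbbbaaabbbbb')
  30 → (19, 'bbbbbbaaabbbbb')
  31 → (18, 'bbbbbbbaaabbbbb')
  32 → (17, 'bbbbbbbbaaabbbbb')

[6, 25, 7, 10, 26, 4, 8, 11, 13, 27, 16, 32, 5, 24, 9, 3, 12, 15, 31, 23, 2, 14, 30, 22, 1, 29, 21, 0, 28, 20, 19, 18, 17]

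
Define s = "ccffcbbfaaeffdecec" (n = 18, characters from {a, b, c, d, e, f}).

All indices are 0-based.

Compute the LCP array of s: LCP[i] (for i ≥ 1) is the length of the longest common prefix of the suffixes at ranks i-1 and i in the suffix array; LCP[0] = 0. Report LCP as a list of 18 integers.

[0, 1, 0, 1, 0, 1, 1, 1, 1, 0, 0, 2, 1, 0, 1, 1, 1, 2]

rank | idx | suffix
   0 |   8 | aaeffdecec
   1 |   9 | aeffdecec
   2 |   5 | bbfaaeffdecec
   3 |   6 | bfaaeffdecec
   4 |  17 | c
   5 |   4 | cbbfaaeffdecec
   6 |   0 | ccffcbbfaaeffdecec
   7 |  15 | cec
   8 |   1 | cffcbbfaaeffdecec
   9 |  13 | decec
  10 |  16 | ec
  11 |  14 | ecec
  12 |  10 | effdecec
  13 |   7 | faaeffdecec
  14 |   3 | fcbbfaaeffdecec
  15 |  12 | fdecec
  16 |   2 | ffcbbfaaeffdecec
  17 |  11 | ffdecec

SA = [8, 9, 5, 6, 17, 4, 0, 15, 1, 13, 16, 14, 10, 7, 3, 12, 2, 11]
[i] adj suffixes → lcp
  [1] 8/9 → 1 ('a')
  [2] 9/5 → 0 ('')
  [3] 5/6 → 1 ('b')
  [4] 6/17 → 0 ('')
  [5] 17/4 → 1 ('c')
  [6] 4/0 → 1 ('c')
  [7] 0/15 → 1 ('c')
  [8] 15/1 → 1 ('c')
  [9] 1/13 → 0 ('')
  [10] 13/16 → 0 ('')
  [11] 16/14 → 2 ('ec')
  [12] 14/10 → 1 ('e')
  [13] 10/7 → 0 ('')
  [14] 7/3 → 1 ('f')
  [15] 3/12 → 1 ('f')
  [16] 12/2 → 1 ('f')
  [17] 2/11 → 2 ('ff')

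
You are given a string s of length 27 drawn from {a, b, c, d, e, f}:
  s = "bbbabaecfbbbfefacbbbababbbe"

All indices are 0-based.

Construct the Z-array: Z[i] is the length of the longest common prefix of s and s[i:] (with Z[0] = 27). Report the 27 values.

[27, 2, 1, 0, 1, 0, 0, 0, 0, 3, 2, 1, 0, 0, 0, 0, 0, 6, 2, 1, 0, 1, 0, 3, 2, 1, 0]

Z[0]=27
i=1: fresh scan; Z[1]=2 grow→box=[1,3)
i=2: min(r-i=1, Z[1]=2)=1; Z[2]=1
i=3: fresh scan; Z[3]=0
i=4: fresh scan; Z[4]=1 grow→box=[4,5)
i=5: fresh scan; Z[5]=0
i=6: fresh scan; Z[6]=0
i=7: fresh scan; Z[7]=0
i=8: fresh scan; Z[8]=0
i=9: fresh scan; Z[9]=3 grow→box=[9,12)
i=10: min(r-i=2, Z[1]=2)=2; Z[10]=2
i=11: min(r-i=1, Z[2]=1)=1; Z[11]=1
i=12: fresh scan; Z[12]=0
i=13: fresh scan; Z[13]=0
i=14: fresh scan; Z[14]=0
i=15: fresh scan; Z[15]=0
i=16: fresh scan; Z[16]=0
i=17: fresh scan; Z[17]=6 grow→box=[17,23)
i=18: min(r-i=5, Z[1]=2)=2; Z[18]=2
i=19: min(r-i=4, Z[2]=1)=1; Z[19]=1
i=20: min(r-i=3, Z[3]=0)=0; Z[20]=0
i=21: min(r-i=2, Z[4]=1)=1; Z[21]=1
i=22: min(r-i=1, Z[5]=0)=0; Z[22]=0
i=23: fresh scan; Z[23]=3 grow→box=[23,26)
i=24: min(r-i=2, Z[1]=2)=2; Z[24]=2
i=25: min(r-i=1, Z[2]=1)=1; Z[25]=1
i=26: fresh scan; Z[26]=0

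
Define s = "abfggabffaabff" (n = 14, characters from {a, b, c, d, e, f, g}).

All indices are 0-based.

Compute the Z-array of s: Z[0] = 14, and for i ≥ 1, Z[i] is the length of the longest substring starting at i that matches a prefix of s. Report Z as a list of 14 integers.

[14, 0, 0, 0, 0, 3, 0, 0, 0, 1, 3, 0, 0, 0]

Z[0]=14
i=1: fresh scan; Z[1]=0
i=2: fresh scan; Z[2]=0
i=3: fresh scan; Z[3]=0
i=4: fresh scan; Z[4]=0
i=5: fresh scan; Z[5]=3 grow→box=[5,8)
i=6: min(r-i=2, Z[1]=0)=0; Z[6]=0
i=7: min(r-i=1, Z[2]=0)=0; Z[7]=0
i=8: fresh scan; Z[8]=0
i=9: fresh scan; Z[9]=1 grow→box=[9,10)
i=10: fresh scan; Z[10]=3 grow→box=[10,13)
i=11: min(r-i=2, Z[1]=0)=0; Z[11]=0
i=12: min(r-i=1, Z[2]=0)=0; Z[12]=0
i=13: fresh scan; Z[13]=0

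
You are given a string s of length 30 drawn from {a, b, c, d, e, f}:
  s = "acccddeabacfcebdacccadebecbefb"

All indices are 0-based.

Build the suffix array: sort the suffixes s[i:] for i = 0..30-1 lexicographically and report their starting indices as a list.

rank | idx | suffix
   0 |   7 | abacfcebdacccadebecbefb
   1 |  16 | acccadebecbefb
   2 |   0 | acccddeabacfcebdacccadebecbefb
   3 |   9 | acfcebdacccadebecbefb
   4 |  20 | adebecbefb
   5 |  29 | b
   6 |   8 | bacfcebdacccadebecbefb
   7 |  14 | bdacccadebecbefb
   8 |  23 | becbefb
   9 |  26 | befb
  10 |  19 | cadebecbefb
  11 |  25 | cbefb
  12 |  18 | ccadebecbefb
  13 |  17 | cccadebecbefb
  14 |   1 | cccddeabacfcebdacccadebecbefb
  15 |   2 | ccddeabacfcebdacccadebecbefb
  16 |   3 | cddeabacfcebdacccadebecbefb
  17 |  12 | cebdacccadebecbefb
  18 |  10 | cfcebdacccadebecbefb
  19 |  15 | dacccadebecbefb
  20 |   4 | ddeabacfcebdacccadebecbefb
  21 |   5 | deabacfcebdacccadebecbefb
  22 |  21 | debecbefb
  23 |   6 | eabacfcebdacccadebecbefb
  24 |  13 | ebdacccadebecbefb
  25 |  22 | ebecbefb
  26 |  24 | ecbefb
  27 |  27 | efb
  28 |  28 | fb
  29 |  11 | fcebdacccadebecbefb

[7, 16, 0, 9, 20, 29, 8, 14, 23, 26, 19, 25, 18, 17, 1, 2, 3, 12, 10, 15, 4, 5, 21, 6, 13, 22, 24, 27, 28, 11]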